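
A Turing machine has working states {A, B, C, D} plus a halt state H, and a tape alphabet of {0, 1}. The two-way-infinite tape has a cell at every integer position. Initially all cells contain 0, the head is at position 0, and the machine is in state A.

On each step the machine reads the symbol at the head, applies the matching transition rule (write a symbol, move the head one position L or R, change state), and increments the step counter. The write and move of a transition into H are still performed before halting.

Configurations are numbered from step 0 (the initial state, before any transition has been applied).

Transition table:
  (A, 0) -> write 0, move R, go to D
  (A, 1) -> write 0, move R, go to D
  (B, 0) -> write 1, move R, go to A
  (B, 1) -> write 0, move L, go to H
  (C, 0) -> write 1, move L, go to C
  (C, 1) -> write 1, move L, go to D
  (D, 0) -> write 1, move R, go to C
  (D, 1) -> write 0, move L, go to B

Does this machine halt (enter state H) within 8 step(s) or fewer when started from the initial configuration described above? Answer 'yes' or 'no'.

Step 1: in state A at pos 0, read 0 -> (A,0)->write 0,move R,goto D. Now: state=D, head=1, tape[-1..2]=0000 (head:   ^)
Step 2: in state D at pos 1, read 0 -> (D,0)->write 1,move R,goto C. Now: state=C, head=2, tape[-1..3]=00100 (head:    ^)
Step 3: in state C at pos 2, read 0 -> (C,0)->write 1,move L,goto C. Now: state=C, head=1, tape[-1..3]=00110 (head:   ^)
Step 4: in state C at pos 1, read 1 -> (C,1)->write 1,move L,goto D. Now: state=D, head=0, tape[-1..3]=00110 (head:  ^)
Step 5: in state D at pos 0, read 0 -> (D,0)->write 1,move R,goto C. Now: state=C, head=1, tape[-1..3]=01110 (head:   ^)
Step 6: in state C at pos 1, read 1 -> (C,1)->write 1,move L,goto D. Now: state=D, head=0, tape[-1..3]=01110 (head:  ^)
Step 7: in state D at pos 0, read 1 -> (D,1)->write 0,move L,goto B. Now: state=B, head=-1, tape[-2..3]=000110 (head:  ^)
Step 8: in state B at pos -1, read 0 -> (B,0)->write 1,move R,goto A. Now: state=A, head=0, tape[-2..3]=010110 (head:   ^)
After 8 step(s): state = A (not H) -> not halted within 8 -> no

Answer: no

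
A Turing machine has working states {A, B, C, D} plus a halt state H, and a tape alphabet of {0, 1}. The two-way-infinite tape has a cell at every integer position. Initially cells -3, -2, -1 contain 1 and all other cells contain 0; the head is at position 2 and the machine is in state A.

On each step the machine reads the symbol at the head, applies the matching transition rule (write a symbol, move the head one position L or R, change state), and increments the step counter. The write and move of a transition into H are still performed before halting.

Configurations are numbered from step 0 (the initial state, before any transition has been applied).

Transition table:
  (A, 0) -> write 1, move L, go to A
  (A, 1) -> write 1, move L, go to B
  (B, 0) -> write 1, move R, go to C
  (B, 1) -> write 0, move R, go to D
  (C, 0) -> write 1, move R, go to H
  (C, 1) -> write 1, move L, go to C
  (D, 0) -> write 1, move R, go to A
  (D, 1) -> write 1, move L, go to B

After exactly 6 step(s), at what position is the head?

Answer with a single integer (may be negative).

Step 1: in state A at pos 2, read 0 -> (A,0)->write 1,move L,goto A. Now: state=A, head=1, tape[-4..3]=01110010 (head:      ^)
Step 2: in state A at pos 1, read 0 -> (A,0)->write 1,move L,goto A. Now: state=A, head=0, tape[-4..3]=01110110 (head:     ^)
Step 3: in state A at pos 0, read 0 -> (A,0)->write 1,move L,goto A. Now: state=A, head=-1, tape[-4..3]=01111110 (head:    ^)
Step 4: in state A at pos -1, read 1 -> (A,1)->write 1,move L,goto B. Now: state=B, head=-2, tape[-4..3]=01111110 (head:   ^)
Step 5: in state B at pos -2, read 1 -> (B,1)->write 0,move R,goto D. Now: state=D, head=-1, tape[-4..3]=01011110 (head:    ^)
Step 6: in state D at pos -1, read 1 -> (D,1)->write 1,move L,goto B. Now: state=B, head=-2, tape[-4..3]=01011110 (head:   ^)

Answer: -2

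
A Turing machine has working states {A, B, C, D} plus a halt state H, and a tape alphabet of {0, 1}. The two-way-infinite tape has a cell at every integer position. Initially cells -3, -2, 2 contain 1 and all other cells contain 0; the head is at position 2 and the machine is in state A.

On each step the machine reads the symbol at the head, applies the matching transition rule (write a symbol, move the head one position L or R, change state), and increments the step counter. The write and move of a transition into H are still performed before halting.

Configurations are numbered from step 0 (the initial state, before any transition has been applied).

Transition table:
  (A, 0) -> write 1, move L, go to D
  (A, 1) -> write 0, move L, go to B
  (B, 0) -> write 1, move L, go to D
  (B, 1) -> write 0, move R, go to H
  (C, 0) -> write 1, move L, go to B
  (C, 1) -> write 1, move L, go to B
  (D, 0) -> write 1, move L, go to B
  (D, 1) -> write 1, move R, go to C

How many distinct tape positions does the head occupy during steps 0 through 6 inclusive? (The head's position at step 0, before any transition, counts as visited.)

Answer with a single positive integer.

Step 1: in state A at pos 2, read 1 -> (A,1)->write 0,move L,goto B. Now: state=B, head=1, tape[-4..3]=01100000 (head:      ^)
Step 2: in state B at pos 1, read 0 -> (B,0)->write 1,move L,goto D. Now: state=D, head=0, tape[-4..3]=01100100 (head:     ^)
Step 3: in state D at pos 0, read 0 -> (D,0)->write 1,move L,goto B. Now: state=B, head=-1, tape[-4..3]=01101100 (head:    ^)
Step 4: in state B at pos -1, read 0 -> (B,0)->write 1,move L,goto D. Now: state=D, head=-2, tape[-4..3]=01111100 (head:   ^)
Step 5: in state D at pos -2, read 1 -> (D,1)->write 1,move R,goto C. Now: state=C, head=-1, tape[-4..3]=01111100 (head:    ^)
Step 6: in state C at pos -1, read 1 -> (C,1)->write 1,move L,goto B. Now: state=B, head=-2, tape[-4..3]=01111100 (head:   ^)
Head positions at steps 0..6: starting at 2, distinct positions visited = {-2, -1, 0, 1, 2} -> 5 position(s)

Answer: 5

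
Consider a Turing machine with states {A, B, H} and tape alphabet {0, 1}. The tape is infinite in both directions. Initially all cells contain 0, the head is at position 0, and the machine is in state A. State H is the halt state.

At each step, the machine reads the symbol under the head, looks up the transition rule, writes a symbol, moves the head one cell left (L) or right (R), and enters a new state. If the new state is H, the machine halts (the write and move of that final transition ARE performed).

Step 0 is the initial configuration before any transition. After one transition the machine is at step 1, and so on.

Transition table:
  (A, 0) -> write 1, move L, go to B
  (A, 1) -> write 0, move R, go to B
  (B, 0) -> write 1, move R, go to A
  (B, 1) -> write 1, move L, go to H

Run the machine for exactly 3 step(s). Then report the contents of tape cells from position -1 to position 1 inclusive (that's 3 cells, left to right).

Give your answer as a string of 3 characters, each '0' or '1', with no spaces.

Step 1: in state A at pos 0, read 0 -> (A,0)->write 1,move L,goto B. Now: state=B, head=-1, tape[-2..1]=0010 (head:  ^)
Step 2: in state B at pos -1, read 0 -> (B,0)->write 1,move R,goto A. Now: state=A, head=0, tape[-2..1]=0110 (head:   ^)
Step 3: in state A at pos 0, read 1 -> (A,1)->write 0,move R,goto B. Now: state=B, head=1, tape[-2..2]=01000 (head:    ^)

Answer: 100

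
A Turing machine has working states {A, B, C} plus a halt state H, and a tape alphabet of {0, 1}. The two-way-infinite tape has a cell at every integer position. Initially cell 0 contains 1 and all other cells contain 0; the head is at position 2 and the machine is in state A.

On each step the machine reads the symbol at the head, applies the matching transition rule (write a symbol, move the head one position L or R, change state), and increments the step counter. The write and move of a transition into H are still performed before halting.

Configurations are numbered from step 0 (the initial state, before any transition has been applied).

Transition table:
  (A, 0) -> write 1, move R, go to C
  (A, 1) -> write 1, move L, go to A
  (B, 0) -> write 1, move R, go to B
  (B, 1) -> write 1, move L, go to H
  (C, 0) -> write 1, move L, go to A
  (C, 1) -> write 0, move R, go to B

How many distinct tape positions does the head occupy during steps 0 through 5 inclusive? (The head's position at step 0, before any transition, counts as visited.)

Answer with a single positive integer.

Answer: 3

Derivation:
Step 1: in state A at pos 2, read 0 -> (A,0)->write 1,move R,goto C. Now: state=C, head=3, tape[-1..4]=010100 (head:     ^)
Step 2: in state C at pos 3, read 0 -> (C,0)->write 1,move L,goto A. Now: state=A, head=2, tape[-1..4]=010110 (head:    ^)
Step 3: in state A at pos 2, read 1 -> (A,1)->write 1,move L,goto A. Now: state=A, head=1, tape[-1..4]=010110 (head:   ^)
Step 4: in state A at pos 1, read 0 -> (A,0)->write 1,move R,goto C. Now: state=C, head=2, tape[-1..4]=011110 (head:    ^)
Step 5: in state C at pos 2, read 1 -> (C,1)->write 0,move R,goto B. Now: state=B, head=3, tape[-1..4]=011010 (head:     ^)
Head positions at steps 0..5: starting at 2, distinct positions visited = {1, 2, 3} -> 3 position(s)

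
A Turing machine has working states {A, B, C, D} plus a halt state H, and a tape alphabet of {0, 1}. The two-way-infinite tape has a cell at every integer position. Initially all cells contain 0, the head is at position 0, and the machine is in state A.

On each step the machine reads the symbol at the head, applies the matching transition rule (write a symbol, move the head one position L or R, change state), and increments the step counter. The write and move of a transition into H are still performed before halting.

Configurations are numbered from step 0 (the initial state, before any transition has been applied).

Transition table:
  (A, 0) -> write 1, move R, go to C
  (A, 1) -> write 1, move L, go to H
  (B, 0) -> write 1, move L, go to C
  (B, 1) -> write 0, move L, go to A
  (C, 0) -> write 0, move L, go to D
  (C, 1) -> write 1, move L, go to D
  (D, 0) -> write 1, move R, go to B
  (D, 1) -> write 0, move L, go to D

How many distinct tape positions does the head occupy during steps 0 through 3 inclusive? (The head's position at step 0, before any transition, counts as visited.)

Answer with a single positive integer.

Step 1: in state A at pos 0, read 0 -> (A,0)->write 1,move R,goto C. Now: state=C, head=1, tape[-1..2]=0100 (head:   ^)
Step 2: in state C at pos 1, read 0 -> (C,0)->write 0,move L,goto D. Now: state=D, head=0, tape[-1..2]=0100 (head:  ^)
Step 3: in state D at pos 0, read 1 -> (D,1)->write 0,move L,goto D. Now: state=D, head=-1, tape[-2..2]=00000 (head:  ^)
Head positions at steps 0..3: starting at 0, distinct positions visited = {-1, 0, 1} -> 3 position(s)

Answer: 3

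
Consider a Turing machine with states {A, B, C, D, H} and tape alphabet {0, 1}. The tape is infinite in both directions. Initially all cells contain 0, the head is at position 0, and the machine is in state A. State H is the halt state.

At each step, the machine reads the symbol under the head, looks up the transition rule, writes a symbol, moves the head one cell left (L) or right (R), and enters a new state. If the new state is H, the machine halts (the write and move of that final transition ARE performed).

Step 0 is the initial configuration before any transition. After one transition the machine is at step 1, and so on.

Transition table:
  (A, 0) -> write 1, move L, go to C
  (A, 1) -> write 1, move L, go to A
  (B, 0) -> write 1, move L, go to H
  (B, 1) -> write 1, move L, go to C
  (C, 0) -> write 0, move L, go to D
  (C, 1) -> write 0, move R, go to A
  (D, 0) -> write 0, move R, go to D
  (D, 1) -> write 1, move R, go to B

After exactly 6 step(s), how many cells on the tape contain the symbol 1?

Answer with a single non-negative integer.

Step 1: in state A at pos 0, read 0 -> (A,0)->write 1,move L,goto C. Now: state=C, head=-1, tape[-2..1]=0010 (head:  ^)
Step 2: in state C at pos -1, read 0 -> (C,0)->write 0,move L,goto D. Now: state=D, head=-2, tape[-3..1]=00010 (head:  ^)
Step 3: in state D at pos -2, read 0 -> (D,0)->write 0,move R,goto D. Now: state=D, head=-1, tape[-3..1]=00010 (head:   ^)
Step 4: in state D at pos -1, read 0 -> (D,0)->write 0,move R,goto D. Now: state=D, head=0, tape[-3..1]=00010 (head:    ^)
Step 5: in state D at pos 0, read 1 -> (D,1)->write 1,move R,goto B. Now: state=B, head=1, tape[-3..2]=000100 (head:     ^)
Step 6: in state B at pos 1, read 0 -> (B,0)->write 1,move L,goto H. Now: state=H, head=0, tape[-3..2]=000110 (head:    ^)
Cells containing 1 after step 6: {0, 1} -> 2 cell(s)

Answer: 2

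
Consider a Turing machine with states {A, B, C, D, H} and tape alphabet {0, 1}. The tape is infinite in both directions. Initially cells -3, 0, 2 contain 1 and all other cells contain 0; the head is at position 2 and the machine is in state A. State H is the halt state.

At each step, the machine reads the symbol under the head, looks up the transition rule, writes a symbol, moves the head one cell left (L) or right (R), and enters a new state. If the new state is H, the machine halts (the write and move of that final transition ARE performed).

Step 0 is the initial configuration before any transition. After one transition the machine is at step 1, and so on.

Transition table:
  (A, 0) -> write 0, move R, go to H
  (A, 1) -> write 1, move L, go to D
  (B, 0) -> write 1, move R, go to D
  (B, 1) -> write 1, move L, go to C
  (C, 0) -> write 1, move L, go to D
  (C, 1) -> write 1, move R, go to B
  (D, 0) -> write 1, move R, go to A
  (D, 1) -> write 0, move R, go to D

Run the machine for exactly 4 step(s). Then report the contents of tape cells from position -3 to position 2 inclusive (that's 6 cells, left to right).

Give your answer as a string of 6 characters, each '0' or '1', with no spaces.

Step 1: in state A at pos 2, read 1 -> (A,1)->write 1,move L,goto D. Now: state=D, head=1, tape[-4..3]=01001010 (head:      ^)
Step 2: in state D at pos 1, read 0 -> (D,0)->write 1,move R,goto A. Now: state=A, head=2, tape[-4..3]=01001110 (head:       ^)
Step 3: in state A at pos 2, read 1 -> (A,1)->write 1,move L,goto D. Now: state=D, head=1, tape[-4..3]=01001110 (head:      ^)
Step 4: in state D at pos 1, read 1 -> (D,1)->write 0,move R,goto D. Now: state=D, head=2, tape[-4..3]=01001010 (head:       ^)

Answer: 100101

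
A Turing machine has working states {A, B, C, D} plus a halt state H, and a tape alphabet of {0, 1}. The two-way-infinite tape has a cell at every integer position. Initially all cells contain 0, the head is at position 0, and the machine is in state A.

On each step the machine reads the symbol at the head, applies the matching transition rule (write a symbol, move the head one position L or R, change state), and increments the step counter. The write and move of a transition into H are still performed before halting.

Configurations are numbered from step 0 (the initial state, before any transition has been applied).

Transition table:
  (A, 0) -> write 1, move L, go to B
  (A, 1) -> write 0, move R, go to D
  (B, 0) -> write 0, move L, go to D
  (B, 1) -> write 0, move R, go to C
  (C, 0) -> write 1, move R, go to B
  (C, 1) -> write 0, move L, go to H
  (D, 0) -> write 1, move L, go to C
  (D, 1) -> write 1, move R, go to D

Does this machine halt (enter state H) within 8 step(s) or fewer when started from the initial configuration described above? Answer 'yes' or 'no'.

Answer: no

Derivation:
Step 1: in state A at pos 0, read 0 -> (A,0)->write 1,move L,goto B. Now: state=B, head=-1, tape[-2..1]=0010 (head:  ^)
Step 2: in state B at pos -1, read 0 -> (B,0)->write 0,move L,goto D. Now: state=D, head=-2, tape[-3..1]=00010 (head:  ^)
Step 3: in state D at pos -2, read 0 -> (D,0)->write 1,move L,goto C. Now: state=C, head=-3, tape[-4..1]=001010 (head:  ^)
Step 4: in state C at pos -3, read 0 -> (C,0)->write 1,move R,goto B. Now: state=B, head=-2, tape[-4..1]=011010 (head:   ^)
Step 5: in state B at pos -2, read 1 -> (B,1)->write 0,move R,goto C. Now: state=C, head=-1, tape[-4..1]=010010 (head:    ^)
Step 6: in state C at pos -1, read 0 -> (C,0)->write 1,move R,goto B. Now: state=B, head=0, tape[-4..1]=010110 (head:     ^)
Step 7: in state B at pos 0, read 1 -> (B,1)->write 0,move R,goto C. Now: state=C, head=1, tape[-4..2]=0101000 (head:      ^)
Step 8: in state C at pos 1, read 0 -> (C,0)->write 1,move R,goto B. Now: state=B, head=2, tape[-4..3]=01010100 (head:       ^)
After 8 step(s): state = B (not H) -> not halted within 8 -> no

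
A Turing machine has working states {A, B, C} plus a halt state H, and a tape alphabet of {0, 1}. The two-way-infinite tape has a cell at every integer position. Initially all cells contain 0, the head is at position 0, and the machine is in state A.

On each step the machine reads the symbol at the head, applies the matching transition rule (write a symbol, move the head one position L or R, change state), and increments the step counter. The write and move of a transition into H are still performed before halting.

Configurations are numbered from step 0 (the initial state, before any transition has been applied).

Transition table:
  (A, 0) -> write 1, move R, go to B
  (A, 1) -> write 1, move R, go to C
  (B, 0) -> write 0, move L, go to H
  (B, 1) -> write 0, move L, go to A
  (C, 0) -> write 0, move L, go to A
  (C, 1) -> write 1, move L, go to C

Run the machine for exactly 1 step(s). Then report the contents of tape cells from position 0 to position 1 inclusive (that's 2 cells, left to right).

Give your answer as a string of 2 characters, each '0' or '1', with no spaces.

Answer: 10

Derivation:
Step 1: in state A at pos 0, read 0 -> (A,0)->write 1,move R,goto B. Now: state=B, head=1, tape[-1..2]=0100 (head:   ^)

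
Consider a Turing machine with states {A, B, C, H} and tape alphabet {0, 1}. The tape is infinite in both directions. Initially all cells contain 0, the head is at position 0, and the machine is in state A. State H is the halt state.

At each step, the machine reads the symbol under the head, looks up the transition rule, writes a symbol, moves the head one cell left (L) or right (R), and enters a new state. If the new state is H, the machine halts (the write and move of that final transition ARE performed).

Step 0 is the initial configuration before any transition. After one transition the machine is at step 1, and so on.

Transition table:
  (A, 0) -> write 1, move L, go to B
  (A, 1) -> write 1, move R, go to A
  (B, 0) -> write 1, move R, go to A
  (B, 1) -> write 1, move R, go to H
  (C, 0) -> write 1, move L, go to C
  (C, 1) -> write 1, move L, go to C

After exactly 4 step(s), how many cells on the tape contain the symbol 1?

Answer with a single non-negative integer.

Answer: 3

Derivation:
Step 1: in state A at pos 0, read 0 -> (A,0)->write 1,move L,goto B. Now: state=B, head=-1, tape[-2..1]=0010 (head:  ^)
Step 2: in state B at pos -1, read 0 -> (B,0)->write 1,move R,goto A. Now: state=A, head=0, tape[-2..1]=0110 (head:   ^)
Step 3: in state A at pos 0, read 1 -> (A,1)->write 1,move R,goto A. Now: state=A, head=1, tape[-2..2]=01100 (head:    ^)
Step 4: in state A at pos 1, read 0 -> (A,0)->write 1,move L,goto B. Now: state=B, head=0, tape[-2..2]=01110 (head:   ^)
Cells containing 1 after step 4: {-1, 0, 1} -> 3 cell(s)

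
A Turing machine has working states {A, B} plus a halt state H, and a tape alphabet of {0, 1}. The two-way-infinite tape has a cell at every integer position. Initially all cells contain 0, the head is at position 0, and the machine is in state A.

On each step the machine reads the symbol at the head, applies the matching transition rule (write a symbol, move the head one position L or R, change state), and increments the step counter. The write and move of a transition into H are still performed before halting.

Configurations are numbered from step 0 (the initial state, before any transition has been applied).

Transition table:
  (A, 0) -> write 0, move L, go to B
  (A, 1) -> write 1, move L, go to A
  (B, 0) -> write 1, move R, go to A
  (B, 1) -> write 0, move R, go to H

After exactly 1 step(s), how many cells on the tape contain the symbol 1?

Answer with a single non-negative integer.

Answer: 0

Derivation:
Step 1: in state A at pos 0, read 0 -> (A,0)->write 0,move L,goto B. Now: state=B, head=-1, tape[-2..1]=0000 (head:  ^)
No cell contains 1 after step 1 -> 0 cell(s)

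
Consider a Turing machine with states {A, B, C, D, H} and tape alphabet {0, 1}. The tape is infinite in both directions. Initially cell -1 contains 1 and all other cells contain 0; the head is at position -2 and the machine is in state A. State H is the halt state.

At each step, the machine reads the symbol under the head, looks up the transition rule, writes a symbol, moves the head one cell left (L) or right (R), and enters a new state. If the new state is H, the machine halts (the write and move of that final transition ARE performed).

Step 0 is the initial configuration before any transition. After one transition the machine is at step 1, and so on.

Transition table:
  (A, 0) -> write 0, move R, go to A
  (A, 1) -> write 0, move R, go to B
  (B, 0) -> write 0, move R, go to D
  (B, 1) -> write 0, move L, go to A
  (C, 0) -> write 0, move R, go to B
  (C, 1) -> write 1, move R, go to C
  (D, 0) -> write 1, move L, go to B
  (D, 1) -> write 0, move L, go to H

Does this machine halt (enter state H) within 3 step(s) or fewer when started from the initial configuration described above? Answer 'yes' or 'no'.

Answer: no

Derivation:
Step 1: in state A at pos -2, read 0 -> (A,0)->write 0,move R,goto A. Now: state=A, head=-1, tape[-3..0]=0010 (head:   ^)
Step 2: in state A at pos -1, read 1 -> (A,1)->write 0,move R,goto B. Now: state=B, head=0, tape[-3..1]=00000 (head:    ^)
Step 3: in state B at pos 0, read 0 -> (B,0)->write 0,move R,goto D. Now: state=D, head=1, tape[-3..2]=000000 (head:     ^)
After 3 step(s): state = D (not H) -> not halted within 3 -> no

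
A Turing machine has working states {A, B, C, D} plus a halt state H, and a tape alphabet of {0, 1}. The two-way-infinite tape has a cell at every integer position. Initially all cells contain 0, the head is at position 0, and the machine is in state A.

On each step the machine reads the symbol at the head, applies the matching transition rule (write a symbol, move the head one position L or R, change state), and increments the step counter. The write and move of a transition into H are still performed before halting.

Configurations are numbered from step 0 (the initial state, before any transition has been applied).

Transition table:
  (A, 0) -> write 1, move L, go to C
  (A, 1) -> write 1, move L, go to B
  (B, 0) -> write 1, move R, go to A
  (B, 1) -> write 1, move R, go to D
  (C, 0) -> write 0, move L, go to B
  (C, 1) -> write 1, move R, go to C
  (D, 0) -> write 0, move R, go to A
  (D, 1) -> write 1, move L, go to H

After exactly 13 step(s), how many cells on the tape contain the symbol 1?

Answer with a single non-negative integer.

Step 1: in state A at pos 0, read 0 -> (A,0)->write 1,move L,goto C. Now: state=C, head=-1, tape[-2..1]=0010 (head:  ^)
Step 2: in state C at pos -1, read 0 -> (C,0)->write 0,move L,goto B. Now: state=B, head=-2, tape[-3..1]=00010 (head:  ^)
Step 3: in state B at pos -2, read 0 -> (B,0)->write 1,move R,goto A. Now: state=A, head=-1, tape[-3..1]=01010 (head:   ^)
Step 4: in state A at pos -1, read 0 -> (A,0)->write 1,move L,goto C. Now: state=C, head=-2, tape[-3..1]=01110 (head:  ^)
Step 5: in state C at pos -2, read 1 -> (C,1)->write 1,move R,goto C. Now: state=C, head=-1, tape[-3..1]=01110 (head:   ^)
Step 6: in state C at pos -1, read 1 -> (C,1)->write 1,move R,goto C. Now: state=C, head=0, tape[-3..1]=01110 (head:    ^)
Step 7: in state C at pos 0, read 1 -> (C,1)->write 1,move R,goto C. Now: state=C, head=1, tape[-3..2]=011100 (head:     ^)
Step 8: in state C at pos 1, read 0 -> (C,0)->write 0,move L,goto B. Now: state=B, head=0, tape[-3..2]=011100 (head:    ^)
Step 9: in state B at pos 0, read 1 -> (B,1)->write 1,move R,goto D. Now: state=D, head=1, tape[-3..2]=011100 (head:     ^)
Step 10: in state D at pos 1, read 0 -> (D,0)->write 0,move R,goto A. Now: state=A, head=2, tape[-3..3]=0111000 (head:      ^)
Step 11: in state A at pos 2, read 0 -> (A,0)->write 1,move L,goto C. Now: state=C, head=1, tape[-3..3]=0111010 (head:     ^)
Step 12: in state C at pos 1, read 0 -> (C,0)->write 0,move L,goto B. Now: state=B, head=0, tape[-3..3]=0111010 (head:    ^)
Step 13: in state B at pos 0, read 1 -> (B,1)->write 1,move R,goto D. Now: state=D, head=1, tape[-3..3]=0111010 (head:     ^)
Cells containing 1 after step 13: {-2, -1, 0, 2} -> 4 cell(s)

Answer: 4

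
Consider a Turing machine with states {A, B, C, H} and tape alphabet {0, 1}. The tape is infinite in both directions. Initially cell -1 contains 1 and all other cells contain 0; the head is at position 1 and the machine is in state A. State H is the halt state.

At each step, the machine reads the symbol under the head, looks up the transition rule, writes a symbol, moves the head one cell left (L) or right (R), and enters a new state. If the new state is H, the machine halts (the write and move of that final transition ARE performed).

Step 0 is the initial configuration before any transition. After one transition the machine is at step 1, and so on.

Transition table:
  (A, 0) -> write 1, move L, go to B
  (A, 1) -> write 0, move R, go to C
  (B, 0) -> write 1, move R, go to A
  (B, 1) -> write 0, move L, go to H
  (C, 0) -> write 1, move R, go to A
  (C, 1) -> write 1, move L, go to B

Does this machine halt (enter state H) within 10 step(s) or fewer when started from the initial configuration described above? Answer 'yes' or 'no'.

Answer: yes

Derivation:
Step 1: in state A at pos 1, read 0 -> (A,0)->write 1,move L,goto B. Now: state=B, head=0, tape[-2..2]=01010 (head:   ^)
Step 2: in state B at pos 0, read 0 -> (B,0)->write 1,move R,goto A. Now: state=A, head=1, tape[-2..2]=01110 (head:    ^)
Step 3: in state A at pos 1, read 1 -> (A,1)->write 0,move R,goto C. Now: state=C, head=2, tape[-2..3]=011000 (head:     ^)
Step 4: in state C at pos 2, read 0 -> (C,0)->write 1,move R,goto A. Now: state=A, head=3, tape[-2..4]=0110100 (head:      ^)
Step 5: in state A at pos 3, read 0 -> (A,0)->write 1,move L,goto B. Now: state=B, head=2, tape[-2..4]=0110110 (head:     ^)
Step 6: in state B at pos 2, read 1 -> (B,1)->write 0,move L,goto H. Now: state=H, head=1, tape[-2..4]=0110010 (head:    ^)
State H reached at step 6; 6 <= 10 -> yes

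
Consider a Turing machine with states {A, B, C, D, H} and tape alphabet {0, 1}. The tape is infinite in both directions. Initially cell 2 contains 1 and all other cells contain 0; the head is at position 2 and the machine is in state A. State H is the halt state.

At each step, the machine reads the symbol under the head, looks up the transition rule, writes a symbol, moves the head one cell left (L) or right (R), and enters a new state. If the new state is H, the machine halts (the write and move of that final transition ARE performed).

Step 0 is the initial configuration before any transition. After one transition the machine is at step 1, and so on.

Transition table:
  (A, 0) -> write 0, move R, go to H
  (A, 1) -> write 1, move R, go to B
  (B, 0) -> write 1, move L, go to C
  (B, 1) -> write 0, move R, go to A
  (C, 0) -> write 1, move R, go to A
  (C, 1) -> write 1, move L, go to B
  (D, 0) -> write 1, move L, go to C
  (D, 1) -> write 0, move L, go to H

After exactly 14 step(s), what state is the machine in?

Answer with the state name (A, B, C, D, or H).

Step 1: in state A at pos 2, read 1 -> (A,1)->write 1,move R,goto B. Now: state=B, head=3, tape[1..4]=0100 (head:   ^)
Step 2: in state B at pos 3, read 0 -> (B,0)->write 1,move L,goto C. Now: state=C, head=2, tape[1..4]=0110 (head:  ^)
Step 3: in state C at pos 2, read 1 -> (C,1)->write 1,move L,goto B. Now: state=B, head=1, tape[0..4]=00110 (head:  ^)
Step 4: in state B at pos 1, read 0 -> (B,0)->write 1,move L,goto C. Now: state=C, head=0, tape[-1..4]=001110 (head:  ^)
Step 5: in state C at pos 0, read 0 -> (C,0)->write 1,move R,goto A. Now: state=A, head=1, tape[-1..4]=011110 (head:   ^)
Step 6: in state A at pos 1, read 1 -> (A,1)->write 1,move R,goto B. Now: state=B, head=2, tape[-1..4]=011110 (head:    ^)
Step 7: in state B at pos 2, read 1 -> (B,1)->write 0,move R,goto A. Now: state=A, head=3, tape[-1..4]=011010 (head:     ^)
Step 8: in state A at pos 3, read 1 -> (A,1)->write 1,move R,goto B. Now: state=B, head=4, tape[-1..5]=0110100 (head:      ^)
Step 9: in state B at pos 4, read 0 -> (B,0)->write 1,move L,goto C. Now: state=C, head=3, tape[-1..5]=0110110 (head:     ^)
Step 10: in state C at pos 3, read 1 -> (C,1)->write 1,move L,goto B. Now: state=B, head=2, tape[-1..5]=0110110 (head:    ^)
Step 11: in state B at pos 2, read 0 -> (B,0)->write 1,move L,goto C. Now: state=C, head=1, tape[-1..5]=0111110 (head:   ^)
Step 12: in state C at pos 1, read 1 -> (C,1)->write 1,move L,goto B. Now: state=B, head=0, tape[-1..5]=0111110 (head:  ^)
Step 13: in state B at pos 0, read 1 -> (B,1)->write 0,move R,goto A. Now: state=A, head=1, tape[-1..5]=0011110 (head:   ^)
Step 14: in state A at pos 1, read 1 -> (A,1)->write 1,move R,goto B. Now: state=B, head=2, tape[-1..5]=0011110 (head:    ^)

Answer: B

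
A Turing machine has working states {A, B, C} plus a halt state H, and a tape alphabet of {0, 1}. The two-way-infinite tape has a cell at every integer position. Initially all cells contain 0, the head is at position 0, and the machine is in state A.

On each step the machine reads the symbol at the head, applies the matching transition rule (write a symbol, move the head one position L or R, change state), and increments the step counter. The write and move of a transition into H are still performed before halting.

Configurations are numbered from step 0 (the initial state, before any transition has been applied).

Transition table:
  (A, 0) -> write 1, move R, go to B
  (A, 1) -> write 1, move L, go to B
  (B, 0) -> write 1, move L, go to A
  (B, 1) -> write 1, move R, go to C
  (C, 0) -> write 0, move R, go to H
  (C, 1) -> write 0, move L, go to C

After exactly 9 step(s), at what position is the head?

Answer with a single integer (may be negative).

Step 1: in state A at pos 0, read 0 -> (A,0)->write 1,move R,goto B. Now: state=B, head=1, tape[-1..2]=0100 (head:   ^)
Step 2: in state B at pos 1, read 0 -> (B,0)->write 1,move L,goto A. Now: state=A, head=0, tape[-1..2]=0110 (head:  ^)
Step 3: in state A at pos 0, read 1 -> (A,1)->write 1,move L,goto B. Now: state=B, head=-1, tape[-2..2]=00110 (head:  ^)
Step 4: in state B at pos -1, read 0 -> (B,0)->write 1,move L,goto A. Now: state=A, head=-2, tape[-3..2]=001110 (head:  ^)
Step 5: in state A at pos -2, read 0 -> (A,0)->write 1,move R,goto B. Now: state=B, head=-1, tape[-3..2]=011110 (head:   ^)
Step 6: in state B at pos -1, read 1 -> (B,1)->write 1,move R,goto C. Now: state=C, head=0, tape[-3..2]=011110 (head:    ^)
Step 7: in state C at pos 0, read 1 -> (C,1)->write 0,move L,goto C. Now: state=C, head=-1, tape[-3..2]=011010 (head:   ^)
Step 8: in state C at pos -1, read 1 -> (C,1)->write 0,move L,goto C. Now: state=C, head=-2, tape[-3..2]=010010 (head:  ^)
Step 9: in state C at pos -2, read 1 -> (C,1)->write 0,move L,goto C. Now: state=C, head=-3, tape[-4..2]=0000010 (head:  ^)

Answer: -3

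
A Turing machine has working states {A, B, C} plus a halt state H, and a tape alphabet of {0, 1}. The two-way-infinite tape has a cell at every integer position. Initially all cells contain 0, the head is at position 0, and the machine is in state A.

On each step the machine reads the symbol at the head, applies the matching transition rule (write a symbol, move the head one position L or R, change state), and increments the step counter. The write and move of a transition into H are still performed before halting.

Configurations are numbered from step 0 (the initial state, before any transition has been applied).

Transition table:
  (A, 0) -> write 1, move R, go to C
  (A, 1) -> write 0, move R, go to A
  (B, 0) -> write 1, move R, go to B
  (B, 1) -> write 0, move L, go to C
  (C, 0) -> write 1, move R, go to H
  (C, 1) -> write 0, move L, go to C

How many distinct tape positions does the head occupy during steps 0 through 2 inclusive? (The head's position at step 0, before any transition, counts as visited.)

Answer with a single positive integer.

Answer: 3

Derivation:
Step 1: in state A at pos 0, read 0 -> (A,0)->write 1,move R,goto C. Now: state=C, head=1, tape[-1..2]=0100 (head:   ^)
Step 2: in state C at pos 1, read 0 -> (C,0)->write 1,move R,goto H. Now: state=H, head=2, tape[-1..3]=01100 (head:    ^)
Head positions at steps 0..2: starting at 0, distinct positions visited = {0, 1, 2} -> 3 position(s)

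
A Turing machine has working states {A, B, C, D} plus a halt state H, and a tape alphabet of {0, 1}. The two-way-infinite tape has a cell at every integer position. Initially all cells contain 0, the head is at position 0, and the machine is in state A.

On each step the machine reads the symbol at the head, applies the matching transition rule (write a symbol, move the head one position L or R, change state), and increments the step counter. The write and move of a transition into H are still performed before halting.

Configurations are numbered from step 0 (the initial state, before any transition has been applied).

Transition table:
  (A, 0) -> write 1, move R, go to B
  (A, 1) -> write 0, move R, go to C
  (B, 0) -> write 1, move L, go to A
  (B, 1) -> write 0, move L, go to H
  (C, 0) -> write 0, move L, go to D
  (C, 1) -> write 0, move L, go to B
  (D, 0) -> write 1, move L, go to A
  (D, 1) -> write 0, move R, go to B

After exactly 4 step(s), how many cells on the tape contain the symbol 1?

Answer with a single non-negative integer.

Step 1: in state A at pos 0, read 0 -> (A,0)->write 1,move R,goto B. Now: state=B, head=1, tape[-1..2]=0100 (head:   ^)
Step 2: in state B at pos 1, read 0 -> (B,0)->write 1,move L,goto A. Now: state=A, head=0, tape[-1..2]=0110 (head:  ^)
Step 3: in state A at pos 0, read 1 -> (A,1)->write 0,move R,goto C. Now: state=C, head=1, tape[-1..2]=0010 (head:   ^)
Step 4: in state C at pos 1, read 1 -> (C,1)->write 0,move L,goto B. Now: state=B, head=0, tape[-1..2]=0000 (head:  ^)
No cell contains 1 after step 4 -> 0 cell(s)

Answer: 0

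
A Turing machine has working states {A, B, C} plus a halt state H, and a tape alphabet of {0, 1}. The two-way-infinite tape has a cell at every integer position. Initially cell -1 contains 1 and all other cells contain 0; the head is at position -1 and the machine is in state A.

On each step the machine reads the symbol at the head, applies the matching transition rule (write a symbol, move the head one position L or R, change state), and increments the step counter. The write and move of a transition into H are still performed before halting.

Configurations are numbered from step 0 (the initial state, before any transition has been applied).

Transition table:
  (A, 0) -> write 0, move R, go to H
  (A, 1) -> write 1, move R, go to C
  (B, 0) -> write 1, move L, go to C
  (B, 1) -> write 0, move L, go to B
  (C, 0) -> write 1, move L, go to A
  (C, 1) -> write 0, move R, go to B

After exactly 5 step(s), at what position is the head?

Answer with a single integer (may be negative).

Answer: 0

Derivation:
Step 1: in state A at pos -1, read 1 -> (A,1)->write 1,move R,goto C. Now: state=C, head=0, tape[-2..1]=0100 (head:   ^)
Step 2: in state C at pos 0, read 0 -> (C,0)->write 1,move L,goto A. Now: state=A, head=-1, tape[-2..1]=0110 (head:  ^)
Step 3: in state A at pos -1, read 1 -> (A,1)->write 1,move R,goto C. Now: state=C, head=0, tape[-2..1]=0110 (head:   ^)
Step 4: in state C at pos 0, read 1 -> (C,1)->write 0,move R,goto B. Now: state=B, head=1, tape[-2..2]=01000 (head:    ^)
Step 5: in state B at pos 1, read 0 -> (B,0)->write 1,move L,goto C. Now: state=C, head=0, tape[-2..2]=01010 (head:   ^)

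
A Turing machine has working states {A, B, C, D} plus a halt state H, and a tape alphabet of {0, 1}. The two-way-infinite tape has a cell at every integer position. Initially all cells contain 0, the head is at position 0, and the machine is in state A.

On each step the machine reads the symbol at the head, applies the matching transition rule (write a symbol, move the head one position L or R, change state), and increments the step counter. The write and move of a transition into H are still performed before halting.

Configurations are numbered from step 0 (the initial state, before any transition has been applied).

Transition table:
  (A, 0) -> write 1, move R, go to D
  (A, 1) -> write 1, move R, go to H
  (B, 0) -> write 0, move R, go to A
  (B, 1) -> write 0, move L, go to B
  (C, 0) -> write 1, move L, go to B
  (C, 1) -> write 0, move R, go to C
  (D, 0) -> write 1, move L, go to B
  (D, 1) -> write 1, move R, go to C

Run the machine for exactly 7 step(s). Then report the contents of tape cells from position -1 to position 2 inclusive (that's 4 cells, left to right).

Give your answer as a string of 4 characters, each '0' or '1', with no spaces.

Step 1: in state A at pos 0, read 0 -> (A,0)->write 1,move R,goto D. Now: state=D, head=1, tape[-1..2]=0100 (head:   ^)
Step 2: in state D at pos 1, read 0 -> (D,0)->write 1,move L,goto B. Now: state=B, head=0, tape[-1..2]=0110 (head:  ^)
Step 3: in state B at pos 0, read 1 -> (B,1)->write 0,move L,goto B. Now: state=B, head=-1, tape[-2..2]=00010 (head:  ^)
Step 4: in state B at pos -1, read 0 -> (B,0)->write 0,move R,goto A. Now: state=A, head=0, tape[-2..2]=00010 (head:   ^)
Step 5: in state A at pos 0, read 0 -> (A,0)->write 1,move R,goto D. Now: state=D, head=1, tape[-2..2]=00110 (head:    ^)
Step 6: in state D at pos 1, read 1 -> (D,1)->write 1,move R,goto C. Now: state=C, head=2, tape[-2..3]=001100 (head:     ^)
Step 7: in state C at pos 2, read 0 -> (C,0)->write 1,move L,goto B. Now: state=B, head=1, tape[-2..3]=001110 (head:    ^)

Answer: 0111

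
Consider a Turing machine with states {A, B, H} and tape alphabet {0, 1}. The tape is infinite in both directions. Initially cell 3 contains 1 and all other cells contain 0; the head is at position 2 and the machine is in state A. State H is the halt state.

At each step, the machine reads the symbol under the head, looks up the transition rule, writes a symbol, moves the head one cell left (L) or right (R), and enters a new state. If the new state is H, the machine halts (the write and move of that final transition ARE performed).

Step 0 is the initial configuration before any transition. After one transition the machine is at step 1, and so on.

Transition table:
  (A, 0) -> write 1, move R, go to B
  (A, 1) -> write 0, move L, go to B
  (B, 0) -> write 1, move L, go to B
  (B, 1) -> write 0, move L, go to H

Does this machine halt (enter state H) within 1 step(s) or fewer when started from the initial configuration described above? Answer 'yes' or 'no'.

Answer: no

Derivation:
Step 1: in state A at pos 2, read 0 -> (A,0)->write 1,move R,goto B. Now: state=B, head=3, tape[1..4]=0110 (head:   ^)
After 1 step(s): state = B (not H) -> not halted within 1 -> no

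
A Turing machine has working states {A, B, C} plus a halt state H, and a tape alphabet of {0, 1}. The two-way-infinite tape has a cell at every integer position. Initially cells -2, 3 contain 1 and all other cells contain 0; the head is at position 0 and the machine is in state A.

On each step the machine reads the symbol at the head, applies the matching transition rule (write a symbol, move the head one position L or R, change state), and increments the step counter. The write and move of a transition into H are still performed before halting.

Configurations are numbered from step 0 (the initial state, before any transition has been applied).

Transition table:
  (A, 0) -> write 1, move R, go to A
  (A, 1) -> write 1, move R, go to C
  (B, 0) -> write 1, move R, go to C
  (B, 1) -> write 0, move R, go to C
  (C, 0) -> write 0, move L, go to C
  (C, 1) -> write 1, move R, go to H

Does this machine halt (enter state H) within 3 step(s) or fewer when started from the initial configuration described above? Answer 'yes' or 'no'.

Step 1: in state A at pos 0, read 0 -> (A,0)->write 1,move R,goto A. Now: state=A, head=1, tape[-3..4]=01010010 (head:     ^)
Step 2: in state A at pos 1, read 0 -> (A,0)->write 1,move R,goto A. Now: state=A, head=2, tape[-3..4]=01011010 (head:      ^)
Step 3: in state A at pos 2, read 0 -> (A,0)->write 1,move R,goto A. Now: state=A, head=3, tape[-3..4]=01011110 (head:       ^)
After 3 step(s): state = A (not H) -> not halted within 3 -> no

Answer: no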